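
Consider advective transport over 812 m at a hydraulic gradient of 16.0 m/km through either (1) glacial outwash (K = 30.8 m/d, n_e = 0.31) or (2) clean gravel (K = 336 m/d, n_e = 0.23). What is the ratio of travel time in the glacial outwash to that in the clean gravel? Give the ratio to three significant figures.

Unit 1 (glacial outwash): v = 30.8×0.016/0.31 = 1.590 m/d, t = 812/1.590 = 510.8 d
Unit 2 (clean gravel): v = 336×0.016/0.23 = 23.37 m/d, t = 812/23.37 = 34.74 d
t(glacial outwash) / t(clean gravel) = 510.8/34.74 = 14.7

14.7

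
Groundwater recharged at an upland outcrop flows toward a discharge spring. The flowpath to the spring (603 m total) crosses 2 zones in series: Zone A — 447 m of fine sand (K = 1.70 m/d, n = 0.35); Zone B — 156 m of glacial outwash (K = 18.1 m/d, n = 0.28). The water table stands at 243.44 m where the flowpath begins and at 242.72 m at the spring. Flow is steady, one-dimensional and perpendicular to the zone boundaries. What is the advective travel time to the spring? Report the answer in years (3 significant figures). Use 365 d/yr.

207 years

Total head drop ΔH = 243.44 − 242.72 = 0.72 m
Continuity: the same q passes through each zone, so ΔH = q·Σ(L_j/K_j) — the zones act as resistances in series.
Σ(L/K) = 447/1.70 + 156/18.1 = 262.9 + 8.619 = 271.6 d
q = ΔH / Σ(L/K) = 0.72 / 271.6 = 0.002651 m/d (same in every zone)
Zone A: v = q/n = 0.002651/0.35 = 0.007575 m/d → t_A = 447/0.007575 = 59010 d
Zone B: v = q/n = 0.002651/0.28 = 0.009469 m/d → t_B = 156/0.009469 = 16470 d
Total t = 59010 + 16470 = 75480 d
   = 75480 / 365 = 207 yr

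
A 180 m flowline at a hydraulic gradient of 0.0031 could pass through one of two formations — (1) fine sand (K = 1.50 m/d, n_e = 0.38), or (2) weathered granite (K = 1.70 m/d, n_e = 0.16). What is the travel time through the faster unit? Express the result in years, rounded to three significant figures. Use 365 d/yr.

15.0 years

Unit 1 (fine sand): v = 1.50×0.0031/0.38 = 0.01224 m/d, t = 180/0.01224 = 14710 d
Unit 2 (weathered granite): v = 1.70×0.0031/0.16 = 0.03294 m/d, t = 180/0.03294 = 5465 d
Faster: 5465 d / 365 = 15.0 yr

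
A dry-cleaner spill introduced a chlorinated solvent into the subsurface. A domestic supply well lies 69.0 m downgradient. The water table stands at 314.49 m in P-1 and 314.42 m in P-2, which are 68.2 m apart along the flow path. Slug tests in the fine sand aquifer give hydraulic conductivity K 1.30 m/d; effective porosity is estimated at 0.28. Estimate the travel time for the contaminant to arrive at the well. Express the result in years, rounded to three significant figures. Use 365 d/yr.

39.7 years

Hydraulic gradient i = (314.49 − 314.42) / 68.2 = 0.07 / 68.2 = 0.001026
q = Ki = 1.30 × 0.001026 = 0.001334 m/d
v_s = q/n_e = 0.001334/0.28 = 0.004765 m/d
t = L / v = 69.0 / 0.004765 = 14480 d
   = 14480 / 365 = 39.7 yr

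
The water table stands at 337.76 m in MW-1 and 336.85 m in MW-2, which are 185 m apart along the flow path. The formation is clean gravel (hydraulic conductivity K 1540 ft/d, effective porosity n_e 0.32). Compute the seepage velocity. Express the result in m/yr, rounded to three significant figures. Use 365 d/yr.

2630 m/yr

Hydraulic gradient i = (337.76 − 336.85) / 185 = 0.91 / 185 = 0.004919
K = 1540 ft/d × 0.3048 = 469.4 m/d
Specific discharge q = 469.4 × 0.004919 = 2.309 m/d
v = Ki/n = 469.4·0.004919/0.32 = 7.215 m/d
   = 7.215 × 365 = 2630 m/yr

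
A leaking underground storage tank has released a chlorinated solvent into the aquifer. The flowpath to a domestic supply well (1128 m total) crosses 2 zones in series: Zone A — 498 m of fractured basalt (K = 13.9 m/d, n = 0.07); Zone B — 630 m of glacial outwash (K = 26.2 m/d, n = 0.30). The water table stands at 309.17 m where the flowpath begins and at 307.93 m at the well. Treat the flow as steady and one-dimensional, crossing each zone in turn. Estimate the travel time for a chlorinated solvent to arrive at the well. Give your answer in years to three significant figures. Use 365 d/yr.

29.6 years

Total head drop ΔH = 309.17 − 307.93 = 1.24 m
Continuity: the same q passes through each zone, so ΔH = q·Σ(L_j/K_j) — the zones act as resistances in series.
Σ(L/K) = 498/13.9 + 630/26.2 = 35.83 + 24.05 = 59.87 d
q = ΔH / Σ(L/K) = 1.24 / 59.87 = 0.02071 m/d (same in every zone)
Zone A: v = q/n = 0.02071/0.07 = 0.2959 m/d → t_A = 498/0.2959 = 1683 d
Zone B: v = q/n = 0.02071/0.30 = 0.06903 m/d → t_B = 630/0.06903 = 9126 d
Total t = 1683 + 9126 = 10810 d
   = 10810 / 365 = 29.6 yr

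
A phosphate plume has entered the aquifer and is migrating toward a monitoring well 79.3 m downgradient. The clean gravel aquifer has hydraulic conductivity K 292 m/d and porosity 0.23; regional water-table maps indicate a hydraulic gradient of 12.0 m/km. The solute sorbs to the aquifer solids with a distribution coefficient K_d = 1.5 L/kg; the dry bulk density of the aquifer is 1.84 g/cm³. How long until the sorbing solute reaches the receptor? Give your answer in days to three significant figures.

67.7 days

Specific discharge q = 292 × 0.012 = 3.504 m/d
Seepage velocity v = q / n = 3.504 / 0.23 = 15.23 m/d
Retardation R = 1 + ρ_b·K_d/n = 1 + 1.84×1.5/0.23 = 13.00
Contaminant velocity v_c = v/R = 15.23/13.00 = 1.172 m/d
t = L/v_c = 79.3/1.172 = 67.67 d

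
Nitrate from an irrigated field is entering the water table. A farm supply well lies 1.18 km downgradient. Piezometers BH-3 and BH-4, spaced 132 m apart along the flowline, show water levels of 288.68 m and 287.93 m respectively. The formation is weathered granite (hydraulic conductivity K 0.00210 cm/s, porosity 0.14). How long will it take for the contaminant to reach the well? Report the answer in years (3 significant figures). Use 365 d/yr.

43.9 years

Hydraulic gradient i = (288.68 − 287.93) / 132 = 0.75 / 132 = 0.005682
K = 0.00210 cm/s × 864 = 1.814 m/d
q = Ki = 1.814 × 0.005682 = 0.01031 m/d
v_s = q/n_e = 0.01031/0.14 = 0.07364 m/d
L = 1.18 km = 1180 m
t = L / v = 1180 / 0.07364 = 16020 d
   = 16020 / 365 = 43.9 yr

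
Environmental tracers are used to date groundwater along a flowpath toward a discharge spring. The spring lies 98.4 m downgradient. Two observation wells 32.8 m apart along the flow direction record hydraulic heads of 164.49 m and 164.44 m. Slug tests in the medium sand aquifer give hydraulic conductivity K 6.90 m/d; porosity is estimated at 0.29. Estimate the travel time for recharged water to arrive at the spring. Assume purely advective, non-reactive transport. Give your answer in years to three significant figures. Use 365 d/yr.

Hydraulic gradient i = (164.49 − 164.44) / 32.8 = 0.05 / 32.8 = 0.001524
Darcy flux q = K·i = 6.90 × 0.001524 = 0.01052 m/d
Average linear velocity = 0.01052 / 0.29 = 0.03627 m/d
t = L / v = 98.4 / 0.03627 = 2713 d
   = 2713 / 365 = 7.43 yr

7.43 years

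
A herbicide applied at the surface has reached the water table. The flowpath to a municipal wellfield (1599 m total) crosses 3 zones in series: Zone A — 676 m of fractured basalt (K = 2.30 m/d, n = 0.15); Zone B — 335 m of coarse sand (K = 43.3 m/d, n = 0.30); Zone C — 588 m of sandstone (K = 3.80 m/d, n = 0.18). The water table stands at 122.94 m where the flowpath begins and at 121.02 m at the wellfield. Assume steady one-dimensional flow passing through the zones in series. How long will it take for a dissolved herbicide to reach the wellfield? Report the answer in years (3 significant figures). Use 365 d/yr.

200 years

Total head drop ΔH = 122.94 − 121.02 = 1.92 m
Steady 1-D flow in series ⇒ the Darcy flux q is identical in every zone and the zone head losses add (resistances L/K in series).
Σ(L/K) = 676/2.30 + 335/43.3 + 588/3.80 = 293.9 + 7.737 + 154.7 = 456.4 d
q = ΔH / Σ(L/K) = 1.92 / 456.4 = 0.004207 m/d (same in every zone)
Zone A: v = q/n = 0.004207/0.15 = 0.02805 m/d → t_A = 676/0.02805 = 24100 d
Zone B: v = q/n = 0.004207/0.30 = 0.01402 m/d → t_B = 335/0.01402 = 23890 d
Zone C: v = q/n = 0.004207/0.18 = 0.02337 m/d → t_C = 588/0.02337 = 25160 d
Total t = 24100 + 23890 + 25160 = 73150 d
   = 73150 / 365 = 200 yr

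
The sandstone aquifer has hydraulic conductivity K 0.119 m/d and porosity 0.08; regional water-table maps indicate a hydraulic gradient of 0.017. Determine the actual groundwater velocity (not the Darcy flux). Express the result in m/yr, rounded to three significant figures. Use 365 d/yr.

9.23 m/yr

Darcy flux q = K·i = 0.119 × 0.017 = 0.002023 m/d
Seepage velocity v = q / n = 0.002023 / 0.08 = 0.02529 m/d
   = 0.02529 × 365 = 9.23 m/yr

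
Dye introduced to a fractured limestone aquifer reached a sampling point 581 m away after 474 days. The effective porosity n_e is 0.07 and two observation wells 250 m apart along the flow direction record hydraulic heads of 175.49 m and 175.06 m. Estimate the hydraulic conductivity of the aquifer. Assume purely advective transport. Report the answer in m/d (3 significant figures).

Hydraulic gradient i = (175.49 − 175.06) / 250 = 0.43 / 250 = 0.001720
v = L / t = 581 / 474 = 1.226 m/d
K = v · n / i = 1.226 × 0.07 / 0.001720 = 49.9 m/d

49.9 m/d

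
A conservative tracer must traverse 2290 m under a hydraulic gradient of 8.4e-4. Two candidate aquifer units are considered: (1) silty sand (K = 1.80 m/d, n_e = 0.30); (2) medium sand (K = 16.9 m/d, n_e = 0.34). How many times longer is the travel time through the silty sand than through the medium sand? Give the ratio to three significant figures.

8.28

Unit 1 (silty sand): v = 1.80×8.4e-4/0.30 = 0.005040 m/d, t = 2290/0.005040 = 454400 d
Unit 2 (medium sand): v = 16.9×8.4e-4/0.34 = 0.04175 m/d, t = 2290/0.04175 = 54850 d
t(silty sand) / t(medium sand) = 454400/54850 = 8.28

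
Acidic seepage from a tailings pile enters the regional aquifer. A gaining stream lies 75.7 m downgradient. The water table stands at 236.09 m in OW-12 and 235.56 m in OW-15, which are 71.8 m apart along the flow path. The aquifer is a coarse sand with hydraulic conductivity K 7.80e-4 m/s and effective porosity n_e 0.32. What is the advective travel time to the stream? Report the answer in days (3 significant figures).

Hydraulic gradient i = (236.09 − 235.56) / 71.8 = 0.53 / 71.8 = 0.007382
K = 7.80e-4 m/s × 86400 s/d = 67.39 m/d
q = Ki = 67.39 × 0.007382 = 0.4975 m/d
Seepage velocity v = q / n = 0.4975 / 0.32 = 1.555 m/d
t = L / v = 75.7 / 1.555 = 48.70 d

48.7 days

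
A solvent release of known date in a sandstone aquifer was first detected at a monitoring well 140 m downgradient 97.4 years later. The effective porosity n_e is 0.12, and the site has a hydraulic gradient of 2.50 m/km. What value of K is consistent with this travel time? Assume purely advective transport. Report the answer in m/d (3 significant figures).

0.189 m/d

t = 97.4 years = 35550 d
v = L / t = 140 / 35550 = 0.003938 m/d
K = v · n / i = 0.003938 × 0.12 / 0.0025 = 0.189 m/d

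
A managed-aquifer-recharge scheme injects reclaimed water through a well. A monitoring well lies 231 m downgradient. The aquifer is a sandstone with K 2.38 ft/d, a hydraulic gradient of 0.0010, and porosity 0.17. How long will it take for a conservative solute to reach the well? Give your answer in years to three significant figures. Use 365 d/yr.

148 years

K = 2.38 ft/d × 0.3048 = 0.7254 m/d
Darcy flux q = K·i = 0.7254 × 0.0010 = 7.254e-4 m/d
v_s = q/n_e = 7.254e-4/0.17 = 0.004267 m/d
t = L / v = 231 / 0.004267 = 54130 d
   = 54130 / 365 = 148 yr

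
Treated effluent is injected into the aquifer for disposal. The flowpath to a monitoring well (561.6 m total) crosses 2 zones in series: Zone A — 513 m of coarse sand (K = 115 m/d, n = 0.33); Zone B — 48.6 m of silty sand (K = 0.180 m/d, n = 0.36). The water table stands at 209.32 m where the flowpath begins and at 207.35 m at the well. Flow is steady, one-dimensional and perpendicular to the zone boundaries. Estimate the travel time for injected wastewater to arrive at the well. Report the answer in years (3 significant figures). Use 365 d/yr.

Total head drop ΔH = 209.32 − 207.35 = 1.97 m
Steady 1-D flow in series ⇒ the Darcy flux q is identical in every zone and the zone head losses add (resistances L/K in series).
Σ(L/K) = 513/115 + 48.6/0.180 = 4.461 + 270.0 = 274.5 d
q = ΔH / Σ(L/K) = 1.97 / 274.5 = 0.007178 m/d (same in every zone)
Zone A: v = q/n = 0.007178/0.33 = 0.02175 m/d → t_A = 513/0.02175 = 23590 d
Zone B: v = q/n = 0.007178/0.36 = 0.01994 m/d → t_B = 48.6/0.01994 = 2438 d
Total t = 23590 + 2438 = 26020 d
   = 26020 / 365 = 71.3 yr

71.3 years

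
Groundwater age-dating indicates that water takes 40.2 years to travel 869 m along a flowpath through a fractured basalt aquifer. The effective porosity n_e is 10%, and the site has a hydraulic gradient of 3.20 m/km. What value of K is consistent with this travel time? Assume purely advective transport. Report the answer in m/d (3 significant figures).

t = 40.2 years = 14670 d
v = L / t = 869 / 14670 = 0.05922 m/d
K = v · n / i = 0.05922 × 0.10 / 0.0032 = 1.85 m/d

1.85 m/d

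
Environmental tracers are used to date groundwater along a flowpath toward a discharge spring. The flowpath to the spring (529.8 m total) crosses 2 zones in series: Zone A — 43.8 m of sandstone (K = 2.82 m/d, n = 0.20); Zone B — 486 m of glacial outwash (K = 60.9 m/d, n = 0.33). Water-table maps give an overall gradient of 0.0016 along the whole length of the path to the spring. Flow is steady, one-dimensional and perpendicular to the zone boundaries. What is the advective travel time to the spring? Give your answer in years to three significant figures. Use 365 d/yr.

12.9 years

Steady 1-D flow in series ⇒ the Darcy flux q is identical in every zone and the zone head losses add (resistances L/K in series).
Σ(L/K) = 43.8/2.82 + 486/60.9 = 15.53 + 7.980 = 23.51 d
K_eq = L_total / Σ(L/K) = 529.8 / 23.51 = 22.53 m/d
q = K_eq · i = 22.53 × 0.0016 = 0.03605 m/d (same in every zone)
Zone A: v = q/n = 0.03605/0.20 = 0.1803 m/d → t_A = 43.8/0.1803 = 243.0 d
Zone B: v = q/n = 0.03605/0.33 = 0.1093 m/d → t_B = 486/0.1093 = 4448 d
Total t = 243.0 + 4448 = 4691 d
   = 4691 / 365 = 12.9 yr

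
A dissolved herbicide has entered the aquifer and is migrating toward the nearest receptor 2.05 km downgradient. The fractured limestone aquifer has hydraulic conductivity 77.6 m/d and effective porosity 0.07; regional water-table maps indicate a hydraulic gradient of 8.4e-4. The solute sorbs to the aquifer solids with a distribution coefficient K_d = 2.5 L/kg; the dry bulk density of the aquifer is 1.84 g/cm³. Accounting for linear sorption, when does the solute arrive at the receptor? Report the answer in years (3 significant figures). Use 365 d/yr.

402 years

Specific discharge q = 77.6 × 8.4e-4 = 0.06518 m/d
Seepage velocity v = q / n = 0.06518 / 0.07 = 0.9312 m/d
Retardation R = 1 + ρ_b·K_d/n = 1 + 1.84×2.5/0.07 = 66.71
Contaminant velocity v_c = v/R = 0.9312/66.71 = 0.01396 m/d
L = 2.05 km = 2050 m
t = L/v_c = 2050/0.01396 = 146900 d
   = 146900/365 = 402 yr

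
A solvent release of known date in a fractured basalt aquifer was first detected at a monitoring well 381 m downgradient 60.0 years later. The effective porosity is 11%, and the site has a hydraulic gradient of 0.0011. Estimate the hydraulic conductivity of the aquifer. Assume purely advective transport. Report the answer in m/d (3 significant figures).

1.74 m/d

t = 60.0 years = 21900 d
v = L / t = 381 / 21900 = 0.01740 m/d
K = v · n / i = 0.01740 × 0.11 / 0.0011 = 1.74 m/d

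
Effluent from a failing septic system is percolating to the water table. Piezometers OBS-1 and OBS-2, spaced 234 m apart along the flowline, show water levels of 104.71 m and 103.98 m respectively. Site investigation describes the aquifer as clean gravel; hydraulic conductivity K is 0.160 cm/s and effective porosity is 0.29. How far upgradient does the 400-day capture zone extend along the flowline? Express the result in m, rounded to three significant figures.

595 m

Hydraulic gradient i = (104.71 − 103.98) / 234 = 0.73 / 234 = 0.003120
K = 0.160 cm/s × 864 = 138.2 m/d
Specific discharge q = 138.2 × 0.003120 = 0.4313 m/d
v = Ki/n = 138.2·0.003120/0.29 = 1.487 m/d
L = v × T = 1.487 × 400 = 594.8 m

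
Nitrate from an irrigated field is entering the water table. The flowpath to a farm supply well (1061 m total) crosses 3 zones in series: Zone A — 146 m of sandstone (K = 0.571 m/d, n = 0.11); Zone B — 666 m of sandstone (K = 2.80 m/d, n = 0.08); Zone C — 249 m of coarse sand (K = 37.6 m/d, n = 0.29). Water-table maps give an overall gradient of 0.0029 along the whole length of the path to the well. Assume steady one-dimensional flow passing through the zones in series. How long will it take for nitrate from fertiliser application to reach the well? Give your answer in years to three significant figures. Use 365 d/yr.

63.0 years

Steady 1-D flow in series ⇒ the Darcy flux q is identical in every zone and the zone head losses add (resistances L/K in series).
Σ(L/K) = 146/0.571 + 666/2.80 + 249/37.6 = 255.7 + 237.9 + 6.622 = 500.2 d
K_eq = L_total / Σ(L/K) = 1061 / 500.2 = 2.121 m/d
q = K_eq · i = 2.121 × 0.0029 = 0.006152 m/d (same in every zone)
Zone A: v = q/n = 0.006152/0.11 = 0.05592 m/d → t_A = 146/0.05592 = 2611 d
Zone B: v = q/n = 0.006152/0.08 = 0.07690 m/d → t_B = 666/0.07690 = 8661 d
Zone C: v = q/n = 0.006152/0.29 = 0.02121 m/d → t_C = 249/0.02121 = 11740 d
Total t = 2611 + 8661 + 11740 = 23010 d
   = 23010 / 365 = 63.0 yr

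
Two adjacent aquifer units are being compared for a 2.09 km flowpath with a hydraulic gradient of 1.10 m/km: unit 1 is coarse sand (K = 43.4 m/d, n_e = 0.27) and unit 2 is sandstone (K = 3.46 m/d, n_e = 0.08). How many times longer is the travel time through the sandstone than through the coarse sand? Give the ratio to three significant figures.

3.72

Unit 1 (coarse sand): v = 43.4×0.0011/0.27 = 0.1768 m/d, t = 2090/0.1768 = 11820 d
Unit 2 (sandstone): v = 3.46×0.0011/0.08 = 0.04758 m/d, t = 2090/0.04758 = 43930 d
t(sandstone) / t(coarse sand) = 43930/11820 = 3.72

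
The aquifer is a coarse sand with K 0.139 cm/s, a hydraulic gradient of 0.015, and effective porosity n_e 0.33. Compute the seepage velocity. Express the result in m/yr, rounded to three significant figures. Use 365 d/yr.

K = 0.139 cm/s × 864 = 120.1 m/d
Specific discharge q = 120.1 × 0.015 = 1.801 m/d
Average linear velocity = 1.801 / 0.33 = 5.459 m/d
   = 5.459 × 365 = 1990 m/yr

1990 m/yr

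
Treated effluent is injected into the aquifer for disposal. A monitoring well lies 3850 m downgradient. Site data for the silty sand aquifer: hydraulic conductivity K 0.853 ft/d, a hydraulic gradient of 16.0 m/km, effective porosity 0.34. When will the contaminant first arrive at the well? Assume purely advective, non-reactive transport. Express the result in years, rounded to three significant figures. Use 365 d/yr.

862 years

K = 0.853 ft/d × 0.3048 = 0.2600 m/d
Specific discharge q = 0.2600 × 0.016 = 0.004160 m/d
v_s = q/n_e = 0.004160/0.34 = 0.01224 m/d
t = L / v = 3850 / 0.01224 = 314700 d
   = 314700 / 365 = 862 yr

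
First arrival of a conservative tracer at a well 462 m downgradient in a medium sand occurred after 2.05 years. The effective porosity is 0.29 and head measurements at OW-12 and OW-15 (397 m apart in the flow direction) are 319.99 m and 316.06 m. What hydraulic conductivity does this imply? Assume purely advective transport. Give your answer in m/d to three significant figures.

Hydraulic gradient i = (319.99 − 316.06) / 397 = 3.93 / 397 = 0.009899
t = 2.05 years = 748.2 d
v = L / t = 462 / 748.2 = 0.6174 m/d
K = v · n / i = 0.6174 × 0.29 / 0.009899 = 18.1 m/d

18.1 m/d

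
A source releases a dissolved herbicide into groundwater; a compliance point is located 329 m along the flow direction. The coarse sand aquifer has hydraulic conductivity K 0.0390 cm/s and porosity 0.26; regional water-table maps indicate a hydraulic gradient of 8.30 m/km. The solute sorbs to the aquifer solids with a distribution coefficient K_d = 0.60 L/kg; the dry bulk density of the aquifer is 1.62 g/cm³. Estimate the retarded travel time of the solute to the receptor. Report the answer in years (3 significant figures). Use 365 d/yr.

K = 0.0390 cm/s × 864 = 33.70 m/d
Darcy flux q = K·i = 33.70 × 0.0083 = 0.2797 m/d
v_s = q/n_e = 0.2797/0.26 = 1.076 m/d
Retardation R = 1 + ρ_b·K_d/n = 1 + 1.62×0.60/0.26 = 4.738
Contaminant velocity v_c = v/R = 1.076/4.738 = 0.2270 m/d
t = L/v_c = 329/0.2270 = 1449 d
   = 1449/365 = 3.97 yr

3.97 years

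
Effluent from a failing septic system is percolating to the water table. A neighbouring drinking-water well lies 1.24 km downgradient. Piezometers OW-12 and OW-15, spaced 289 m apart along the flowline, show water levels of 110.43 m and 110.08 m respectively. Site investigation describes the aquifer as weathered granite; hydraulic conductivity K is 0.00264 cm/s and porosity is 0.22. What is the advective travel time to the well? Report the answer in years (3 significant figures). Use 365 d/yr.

Hydraulic gradient i = (110.43 − 110.08) / 289 = 0.35 / 289 = 0.001211
K = 0.00264 cm/s × 864 = 2.281 m/d
Darcy flux q = K·i = 2.281 × 0.001211 = 0.002762 m/d
v_s = q/n_e = 0.002762/0.22 = 0.01256 m/d
L = 1.24 km = 1240 m
t = L / v = 1240 / 0.01256 = 98750 d
   = 98750 / 365 = 271 yr

271 years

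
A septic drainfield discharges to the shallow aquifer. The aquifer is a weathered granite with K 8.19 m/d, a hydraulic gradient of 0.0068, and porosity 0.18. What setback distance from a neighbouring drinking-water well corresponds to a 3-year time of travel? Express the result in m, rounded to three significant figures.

339 m

Darcy flux q = K·i = 8.19 × 0.0068 = 0.05569 m/d
v_s = q/n_e = 0.05569/0.18 = 0.3094 m/d
T = 3 yr × 365 = 1095 d
L = v × T = 0.3094 × 1095 = 338.8 m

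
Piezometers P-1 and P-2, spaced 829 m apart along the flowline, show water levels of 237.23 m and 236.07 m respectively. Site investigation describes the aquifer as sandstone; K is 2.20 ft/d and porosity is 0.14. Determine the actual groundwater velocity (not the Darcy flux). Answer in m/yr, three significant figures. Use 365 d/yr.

Hydraulic gradient i = (237.23 − 236.07) / 829 = 1.16 / 829 = 0.001399
K = 2.20 ft/d × 0.3048 = 0.6706 m/d
Darcy flux q = K·i = 0.6706 × 0.001399 = 9.383e-4 m/d
Average linear velocity = 9.383e-4 / 0.14 = 0.006702 m/d
   = 0.006702 × 365 = 2.45 m/yr

2.45 m/yr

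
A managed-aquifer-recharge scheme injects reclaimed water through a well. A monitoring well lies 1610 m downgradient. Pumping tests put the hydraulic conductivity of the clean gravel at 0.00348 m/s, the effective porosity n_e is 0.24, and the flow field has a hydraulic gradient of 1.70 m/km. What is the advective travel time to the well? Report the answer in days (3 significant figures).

756 days

K = 0.00348 m/s × 86400 s/d = 300.7 m/d
Specific discharge q = 300.7 × 0.0017 = 0.5111 m/d
Average linear velocity = 0.5111 / 0.24 = 2.130 m/d
t = L / v = 1610 / 2.130 = 756.0 d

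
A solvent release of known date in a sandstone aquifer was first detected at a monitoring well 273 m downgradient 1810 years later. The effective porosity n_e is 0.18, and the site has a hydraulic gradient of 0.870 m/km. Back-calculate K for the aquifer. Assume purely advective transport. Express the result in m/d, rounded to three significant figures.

0.0855 m/d

t = 1810 years = 660700 d
v = L / t = 273 / 660700 = 4.132e-4 m/d
K = v · n / i = 4.132e-4 × 0.18 / 8.7e-4 = 0.0855 m/d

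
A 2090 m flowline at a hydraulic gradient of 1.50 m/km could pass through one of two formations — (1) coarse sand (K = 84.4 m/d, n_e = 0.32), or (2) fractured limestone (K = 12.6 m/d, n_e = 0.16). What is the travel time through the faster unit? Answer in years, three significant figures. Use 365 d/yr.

Unit 1 (coarse sand): v = 84.4×0.0015/0.32 = 0.3956 m/d, t = 2090/0.3956 = 5283 d
Unit 2 (fractured limestone): v = 12.6×0.0015/0.16 = 0.1181 m/d, t = 2090/0.1181 = 17690 d
Faster: 5283 d / 365 = 14.5 yr

14.5 years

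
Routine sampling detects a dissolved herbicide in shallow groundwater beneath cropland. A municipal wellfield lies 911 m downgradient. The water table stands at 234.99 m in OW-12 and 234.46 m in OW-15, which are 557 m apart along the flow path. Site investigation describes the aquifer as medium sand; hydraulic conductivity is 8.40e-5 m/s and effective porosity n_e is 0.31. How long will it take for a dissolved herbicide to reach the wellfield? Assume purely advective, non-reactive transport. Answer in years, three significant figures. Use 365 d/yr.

Hydraulic gradient i = (234.99 − 234.46) / 557 = 0.53 / 557 = 9.515e-4
K = 8.40e-5 m/s × 86400 s/d = 7.258 m/d
q = Ki = 7.258 × 9.515e-4 = 0.006906 m/d
Seepage velocity v = q / n = 0.006906 / 0.31 = 0.02228 m/d
t = L / v = 911 / 0.02228 = 40890 d
   = 40890 / 365 = 112 yr

112 years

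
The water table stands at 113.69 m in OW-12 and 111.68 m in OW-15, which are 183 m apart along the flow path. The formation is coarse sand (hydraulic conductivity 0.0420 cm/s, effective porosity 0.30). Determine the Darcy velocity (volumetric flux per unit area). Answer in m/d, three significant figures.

0.399 m/d

Hydraulic gradient i = (113.69 − 111.68) / 183 = 2.01 / 183 = 0.01098
K = 0.0420 cm/s × 864 = 36.29 m/d
q = Ki = 36.29 × 0.01098 = 0.3986 m/d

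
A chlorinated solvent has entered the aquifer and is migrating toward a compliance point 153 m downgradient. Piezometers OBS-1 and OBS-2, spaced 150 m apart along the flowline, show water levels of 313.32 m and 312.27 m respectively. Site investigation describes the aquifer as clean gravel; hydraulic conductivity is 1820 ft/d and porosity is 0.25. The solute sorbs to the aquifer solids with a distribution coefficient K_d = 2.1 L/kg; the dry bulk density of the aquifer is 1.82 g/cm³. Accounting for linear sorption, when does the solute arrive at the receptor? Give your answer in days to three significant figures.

160 days

Hydraulic gradient i = (313.32 − 312.27) / 150 = 1.05 / 150 = 0.007000
K = 1820 ft/d × 0.3048 = 554.7 m/d
Darcy flux q = K·i = 554.7 × 0.007000 = 3.883 m/d
Seepage velocity v = q / n = 3.883 / 0.25 = 15.53 m/d
Retardation R = 1 + ρ_b·K_d/n = 1 + 1.82×2.1/0.25 = 16.29
Contaminant velocity v_c = v/R = 15.53/16.29 = 0.9536 m/d
t = L/v_c = 153/0.9536 = 160.4 d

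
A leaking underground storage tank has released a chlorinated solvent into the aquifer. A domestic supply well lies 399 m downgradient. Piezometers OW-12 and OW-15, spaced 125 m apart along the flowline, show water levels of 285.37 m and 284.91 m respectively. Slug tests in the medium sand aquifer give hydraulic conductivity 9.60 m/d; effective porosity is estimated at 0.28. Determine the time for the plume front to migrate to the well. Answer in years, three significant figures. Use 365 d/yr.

Hydraulic gradient i = (285.37 − 284.91) / 125 = 0.46 / 125 = 0.003680
Specific discharge q = 9.60 × 0.003680 = 0.03533 m/d
v_s = q/n_e = 0.03533/0.28 = 0.1262 m/d
t = L / v = 399 / 0.1262 = 3162 d
   = 3162 / 365 = 8.66 yr

8.66 years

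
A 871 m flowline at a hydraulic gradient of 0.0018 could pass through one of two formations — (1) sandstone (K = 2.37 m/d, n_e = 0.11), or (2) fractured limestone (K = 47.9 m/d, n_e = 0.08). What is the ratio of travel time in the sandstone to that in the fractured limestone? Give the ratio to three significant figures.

Unit 1 (sandstone): v = 2.37×0.0018/0.11 = 0.03878 m/d, t = 871/0.03878 = 22460 d
Unit 2 (fractured limestone): v = 47.9×0.0018/0.08 = 1.078 m/d, t = 871/1.078 = 808.2 d
t(sandstone) / t(fractured limestone) = 22460/808.2 = 27.8

27.8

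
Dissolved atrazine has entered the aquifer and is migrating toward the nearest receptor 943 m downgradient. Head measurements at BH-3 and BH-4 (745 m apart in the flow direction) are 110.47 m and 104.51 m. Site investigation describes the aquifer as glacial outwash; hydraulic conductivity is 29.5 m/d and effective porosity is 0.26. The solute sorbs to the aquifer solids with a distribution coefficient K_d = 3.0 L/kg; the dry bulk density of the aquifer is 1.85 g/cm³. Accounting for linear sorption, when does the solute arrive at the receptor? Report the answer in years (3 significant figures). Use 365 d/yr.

Hydraulic gradient i = (110.47 − 104.51) / 745 = 5.96 / 745 = 0.008000
Specific discharge q = 29.5 × 0.008000 = 0.2360 m/d
Seepage velocity v = q / n = 0.2360 / 0.26 = 0.9077 m/d
Retardation R = 1 + ρ_b·K_d/n = 1 + 1.85×3.0/0.26 = 22.35
Contaminant velocity v_c = v/R = 0.9077/22.35 = 0.04062 m/d
t = L/v_c = 943/0.04062 = 23220 d
   = 23220/365 = 63.6 yr

63.6 years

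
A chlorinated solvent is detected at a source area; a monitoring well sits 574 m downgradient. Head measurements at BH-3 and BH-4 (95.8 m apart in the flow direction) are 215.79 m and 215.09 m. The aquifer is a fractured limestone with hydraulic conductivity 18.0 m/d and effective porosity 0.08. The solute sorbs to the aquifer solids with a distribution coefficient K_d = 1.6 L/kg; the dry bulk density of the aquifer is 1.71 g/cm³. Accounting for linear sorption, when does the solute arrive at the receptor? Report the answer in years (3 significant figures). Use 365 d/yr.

33.7 years

Hydraulic gradient i = (215.79 − 215.09) / 95.8 = 0.70 / 95.8 = 0.007307
Darcy flux q = K·i = 18.0 × 0.007307 = 0.1315 m/d
v_s = q/n_e = 0.1315/0.08 = 1.644 m/d
Retardation R = 1 + ρ_b·K_d/n = 1 + 1.71×1.6/0.08 = 35.20
Contaminant velocity v_c = v/R = 1.644/35.20 = 0.04671 m/d
t = L/v_c = 574/0.04671 = 12290 d
   = 12290/365 = 33.7 yr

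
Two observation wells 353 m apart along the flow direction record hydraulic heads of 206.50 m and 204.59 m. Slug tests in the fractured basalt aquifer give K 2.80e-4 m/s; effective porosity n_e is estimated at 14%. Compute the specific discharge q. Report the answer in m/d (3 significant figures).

0.131 m/d

Hydraulic gradient i = (206.50 − 204.59) / 353 = 1.91 / 353 = 0.005411
K = 2.80e-4 m/s × 86400 s/d = 24.19 m/d
Darcy flux q = K·i = 24.19 × 0.005411 = 0.1309 m/d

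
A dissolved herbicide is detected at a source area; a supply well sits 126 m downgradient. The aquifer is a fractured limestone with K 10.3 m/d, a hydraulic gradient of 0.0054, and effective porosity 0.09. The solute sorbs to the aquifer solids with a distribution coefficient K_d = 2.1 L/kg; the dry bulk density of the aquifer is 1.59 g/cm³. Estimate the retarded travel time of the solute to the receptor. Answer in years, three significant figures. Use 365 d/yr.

Specific discharge q = 10.3 × 0.0054 = 0.05562 m/d
Average linear velocity = 0.05562 / 0.09 = 0.6180 m/d
Retardation R = 1 + ρ_b·K_d/n = 1 + 1.59×2.1/0.09 = 38.10
Contaminant velocity v_c = v/R = 0.6180/38.10 = 0.01622 m/d
t = L/v_c = 126/0.01622 = 7768 d
   = 7768/365 = 21.3 yr

21.3 years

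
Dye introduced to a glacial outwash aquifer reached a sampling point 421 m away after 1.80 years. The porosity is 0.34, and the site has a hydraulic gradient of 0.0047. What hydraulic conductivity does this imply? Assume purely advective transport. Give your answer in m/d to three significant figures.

t = 1.80 years = 657.0 d
v = L / t = 421 / 657.0 = 0.6408 m/d
K = v · n / i = 0.6408 × 0.34 / 0.0047 = 46.4 m/d

46.4 m/d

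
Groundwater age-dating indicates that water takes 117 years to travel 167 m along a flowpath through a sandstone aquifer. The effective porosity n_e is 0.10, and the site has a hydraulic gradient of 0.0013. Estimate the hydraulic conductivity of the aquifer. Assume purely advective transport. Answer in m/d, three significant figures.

t = 117 years = 42710 d
v = L / t = 167 / 42710 = 0.003911 m/d
K = v · n / i = 0.003911 × 0.10 / 0.0013 = 0.301 m/d

0.301 m/d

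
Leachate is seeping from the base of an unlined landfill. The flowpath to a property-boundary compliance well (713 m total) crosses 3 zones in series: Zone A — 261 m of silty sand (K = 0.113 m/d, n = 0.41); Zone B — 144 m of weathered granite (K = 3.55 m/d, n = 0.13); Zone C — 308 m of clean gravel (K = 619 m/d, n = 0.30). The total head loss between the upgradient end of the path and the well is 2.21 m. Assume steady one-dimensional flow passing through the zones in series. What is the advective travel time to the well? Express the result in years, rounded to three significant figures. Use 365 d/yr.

Continuity: the same q passes through each zone, so ΔH = q·Σ(L_j/K_j) — the zones act as resistances in series.
Σ(L/K) = 261/0.113 + 144/3.55 + 308/619 = 2310 + 40.56 + 0.4976 = 2351 d
q = ΔH / Σ(L/K) = 2.21 / 2351 = 9.401e-4 m/d (same in every zone)
Zone A: v = q/n = 9.401e-4/0.41 = 0.002293 m/d → t_A = 261/0.002293 = 113800 d
Zone B: v = q/n = 9.401e-4/0.13 = 0.007232 m/d → t_B = 144/0.007232 = 19910 d
Zone C: v = q/n = 9.401e-4/0.30 = 0.003134 m/d → t_C = 308/0.003134 = 98290 d
Total t = 113800 + 19910 + 98290 = 232000 d
   = 232000 / 365 = 636 yr

636 years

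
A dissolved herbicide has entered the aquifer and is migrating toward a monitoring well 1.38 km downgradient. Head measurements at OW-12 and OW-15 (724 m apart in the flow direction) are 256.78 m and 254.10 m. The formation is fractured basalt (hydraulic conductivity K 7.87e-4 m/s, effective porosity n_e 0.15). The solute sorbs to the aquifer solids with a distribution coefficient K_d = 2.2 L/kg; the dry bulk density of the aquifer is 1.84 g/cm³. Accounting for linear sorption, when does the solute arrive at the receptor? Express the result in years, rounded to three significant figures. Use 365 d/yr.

Hydraulic gradient i = (256.78 − 254.10) / 724 = 2.68 / 724 = 0.003702
K = 7.87e-4 m/s × 86400 s/d = 68.00 m/d
Darcy flux q = K·i = 68.00 × 0.003702 = 0.2517 m/d
Average linear velocity = 0.2517 / 0.15 = 1.678 m/d
Retardation R = 1 + ρ_b·K_d/n = 1 + 1.84×2.2/0.15 = 27.99
Contaminant velocity v_c = v/R = 1.678/27.99 = 0.05996 m/d
L = 1.38 km = 1380 m
t = L/v_c = 1380/0.05996 = 23020 d
   = 23020/365 = 63.1 yr

63.1 years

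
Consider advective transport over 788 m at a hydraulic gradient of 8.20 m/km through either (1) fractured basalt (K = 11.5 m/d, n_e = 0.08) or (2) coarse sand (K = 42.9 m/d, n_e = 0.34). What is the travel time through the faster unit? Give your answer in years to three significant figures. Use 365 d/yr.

1.83 years

Unit 1 (fractured basalt): v = 11.5×0.0082/0.08 = 1.179 m/d, t = 788/1.179 = 668.5 d
Unit 2 (coarse sand): v = 42.9×0.0082/0.34 = 1.035 m/d, t = 788/1.035 = 761.6 d
Faster: 668.5 d / 365 = 1.83 yr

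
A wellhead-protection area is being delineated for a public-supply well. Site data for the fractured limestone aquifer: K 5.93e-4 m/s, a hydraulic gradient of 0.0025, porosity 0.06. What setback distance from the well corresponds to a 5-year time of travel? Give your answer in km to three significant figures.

3.90 km

K = 5.93e-4 m/s × 86400 s/d = 51.24 m/d
Darcy flux q = K·i = 51.24 × 0.0025 = 0.1281 m/d
v_s = q/n_e = 0.1281/0.06 = 2.135 m/d
T = 5 yr × 365 = 1825 d
L = v × T = 2.135 × 1825 = 3896 m
   = 3.90 km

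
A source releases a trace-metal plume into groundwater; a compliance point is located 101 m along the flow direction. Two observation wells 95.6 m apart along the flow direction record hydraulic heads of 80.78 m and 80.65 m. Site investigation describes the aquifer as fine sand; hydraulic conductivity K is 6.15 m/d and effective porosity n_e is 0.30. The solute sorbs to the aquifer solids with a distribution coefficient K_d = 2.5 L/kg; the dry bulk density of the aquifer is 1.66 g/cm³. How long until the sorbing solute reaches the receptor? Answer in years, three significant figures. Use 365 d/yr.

147 years

Hydraulic gradient i = (80.78 − 80.65) / 95.6 = 0.13 / 95.6 = 0.001360
q = Ki = 6.15 × 0.001360 = 0.008363 m/d
v_s = q/n_e = 0.008363/0.30 = 0.02788 m/d
Retardation R = 1 + ρ_b·K_d/n = 1 + 1.66×2.5/0.30 = 14.83
Contaminant velocity v_c = v/R = 0.02788/14.83 = 0.001879 m/d
t = L/v_c = 101/0.001879 = 53740 d
   = 53740/365 = 147 yr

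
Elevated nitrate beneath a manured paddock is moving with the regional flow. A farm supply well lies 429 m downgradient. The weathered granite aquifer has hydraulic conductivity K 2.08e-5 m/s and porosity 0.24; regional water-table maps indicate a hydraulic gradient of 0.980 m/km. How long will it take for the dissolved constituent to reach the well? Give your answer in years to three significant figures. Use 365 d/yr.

160 years

K = 2.08e-5 m/s × 86400 s/d = 1.797 m/d
q = Ki = 1.797 × 9.8e-4 = 0.001761 m/d
Average linear velocity = 0.001761 / 0.24 = 0.007338 m/d
t = L / v = 429 / 0.007338 = 58460 d
   = 58460 / 365 = 160 yr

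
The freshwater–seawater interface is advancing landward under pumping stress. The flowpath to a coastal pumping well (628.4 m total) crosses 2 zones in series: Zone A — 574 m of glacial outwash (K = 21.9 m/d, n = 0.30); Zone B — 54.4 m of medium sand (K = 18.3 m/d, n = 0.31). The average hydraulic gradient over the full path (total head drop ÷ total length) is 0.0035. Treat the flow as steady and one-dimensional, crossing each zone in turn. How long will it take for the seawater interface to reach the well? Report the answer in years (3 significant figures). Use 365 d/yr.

6.87 years

Steady 1-D flow in series ⇒ the Darcy flux q is identical in every zone and the zone head losses add (resistances L/K in series).
Σ(L/K) = 574/21.9 + 54.4/18.3 = 26.21 + 2.973 = 29.18 d
K_eq = L_total / Σ(L/K) = 628.4 / 29.18 = 21.53 m/d
q = K_eq · i = 21.53 × 0.0035 = 0.07537 m/d (same in every zone)
Zone A: v = q/n = 0.07537/0.30 = 0.2512 m/d → t_A = 574/0.2512 = 2285 d
Zone B: v = q/n = 0.07537/0.31 = 0.2431 m/d → t_B = 54.4/0.2431 = 223.8 d
Total t = 2285 + 223.8 = 2509 d
   = 2509 / 365 = 6.87 yr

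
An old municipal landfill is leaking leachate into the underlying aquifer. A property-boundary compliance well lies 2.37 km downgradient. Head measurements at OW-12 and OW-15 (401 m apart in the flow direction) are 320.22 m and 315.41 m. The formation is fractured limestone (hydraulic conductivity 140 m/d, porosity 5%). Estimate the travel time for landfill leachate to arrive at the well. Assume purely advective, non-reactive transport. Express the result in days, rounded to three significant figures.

Hydraulic gradient i = (320.22 − 315.41) / 401 = 4.81 / 401 = 0.01200
Darcy flux q = K·i = 140 × 0.01200 = 1.679 m/d
Seepage velocity v = q / n = 1.679 / 0.05 = 33.59 m/d
L = 2.37 km = 2370 m
t = L / v = 2370 / 33.59 = 70.57 d

70.6 days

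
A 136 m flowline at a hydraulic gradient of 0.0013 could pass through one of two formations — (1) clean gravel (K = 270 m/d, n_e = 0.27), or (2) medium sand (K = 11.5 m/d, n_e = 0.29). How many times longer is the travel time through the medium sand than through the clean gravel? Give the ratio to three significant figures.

Unit 1 (clean gravel): v = 270×0.0013/0.27 = 1.300 m/d, t = 136/1.300 = 104.6 d
Unit 2 (medium sand): v = 11.5×0.0013/0.29 = 0.05155 m/d, t = 136/0.05155 = 2638 d
t(medium sand) / t(clean gravel) = 2638/104.6 = 25.2

25.2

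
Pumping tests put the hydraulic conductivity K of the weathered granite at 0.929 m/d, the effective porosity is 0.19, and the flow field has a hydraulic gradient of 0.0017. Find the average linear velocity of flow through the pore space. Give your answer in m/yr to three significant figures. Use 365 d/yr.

Specific discharge q = 0.929 × 0.0017 = 0.001579 m/d
v = Ki/n = 0.929·0.0017/0.19 = 0.008312 m/d
   = 0.008312 × 365 = 3.03 m/yr

3.03 m/yr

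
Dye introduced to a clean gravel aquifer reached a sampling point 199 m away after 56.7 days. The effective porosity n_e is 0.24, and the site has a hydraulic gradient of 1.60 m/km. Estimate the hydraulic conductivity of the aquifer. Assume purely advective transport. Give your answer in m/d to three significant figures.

526 m/d

v = L / t = 199 / 56.7 = 3.510 m/d
K = v · n / i = 3.510 × 0.24 / 0.0016 = 526 m/d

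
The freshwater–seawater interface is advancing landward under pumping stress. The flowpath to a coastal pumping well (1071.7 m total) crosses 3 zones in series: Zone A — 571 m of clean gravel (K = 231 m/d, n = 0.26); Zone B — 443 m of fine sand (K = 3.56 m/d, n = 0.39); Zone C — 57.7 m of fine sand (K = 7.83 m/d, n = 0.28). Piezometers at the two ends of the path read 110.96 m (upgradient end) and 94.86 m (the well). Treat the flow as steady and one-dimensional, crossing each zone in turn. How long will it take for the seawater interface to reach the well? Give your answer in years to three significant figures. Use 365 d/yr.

7.71 years

Total head drop ΔH = 110.96 − 94.86 = 16.10 m
Continuity: the same q passes through each zone, so ΔH = q·Σ(L_j/K_j) — the zones act as resistances in series.
Σ(L/K) = 571/231 + 443/3.56 + 57.7/7.83 = 2.472 + 124.4 + 7.369 = 134.3 d
q = ΔH / Σ(L/K) = 16.10 / 134.3 = 0.1199 m/d (same in every zone)
Zone A: v = q/n = 0.1199/0.26 = 0.4612 m/d → t_A = 571/0.4612 = 1238 d
Zone B: v = q/n = 0.1199/0.39 = 0.3074 m/d → t_B = 443/0.3074 = 1441 d
Zone C: v = q/n = 0.1199/0.28 = 0.4282 m/d → t_C = 57.7/0.4282 = 134.7 d
Total t = 1238 + 1441 + 134.7 = 2814 d
   = 2814 / 365 = 7.71 yr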